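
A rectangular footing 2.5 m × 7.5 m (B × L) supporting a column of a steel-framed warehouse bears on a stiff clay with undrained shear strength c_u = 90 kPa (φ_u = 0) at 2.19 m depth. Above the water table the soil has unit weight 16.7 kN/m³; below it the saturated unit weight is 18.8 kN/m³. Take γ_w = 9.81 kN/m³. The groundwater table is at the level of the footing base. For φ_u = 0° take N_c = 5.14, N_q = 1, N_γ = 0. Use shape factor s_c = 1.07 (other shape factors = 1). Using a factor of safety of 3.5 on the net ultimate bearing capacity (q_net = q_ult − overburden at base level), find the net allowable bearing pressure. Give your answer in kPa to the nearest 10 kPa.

Overburden at base level: q = 16.7 × 2.19 = 36.573 kPa.
Cohesion term c·N_c·s_c = 90 × 5.14 × 1.07 = 494.98 kPa; surcharge term q·N_q = 36.573 × 1 = 36.573 kPa.
q_ult = 494.98 + 36.573 = 531.55 kPa.
q_net = 531.55 − 36.573 = 494.98 kPa.
q_all(net) = 494.98 / 3.5 = 141.42 kPa.

q_all(net) ≈ 140 kPa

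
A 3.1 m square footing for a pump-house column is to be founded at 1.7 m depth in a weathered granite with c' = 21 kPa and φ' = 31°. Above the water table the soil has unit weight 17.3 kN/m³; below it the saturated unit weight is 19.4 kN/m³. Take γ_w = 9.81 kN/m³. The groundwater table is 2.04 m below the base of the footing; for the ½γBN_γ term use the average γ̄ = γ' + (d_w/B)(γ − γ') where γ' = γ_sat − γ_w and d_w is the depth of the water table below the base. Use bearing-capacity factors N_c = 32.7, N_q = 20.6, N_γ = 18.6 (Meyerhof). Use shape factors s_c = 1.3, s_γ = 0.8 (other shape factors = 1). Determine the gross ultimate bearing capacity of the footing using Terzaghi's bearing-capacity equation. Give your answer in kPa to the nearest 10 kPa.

q = γ·D_f = 17.3 × 1.7 = 29.41 kPa.
γ' = 9.59 kN/m³; averaging over the depth B below the base, γ̄ = γ' + (d_w/B)(γ − γ') = 14.664 kN/m³.
c·N_c·s_c = 21 × 32.7 × 1.3 = 892.71 kPa
q·N_q = 29.41 × 20.6 = 605.85 kPa
0.5·γ·B·N_γ·s_γ = 0.5 × 14.664 × 3.1 × 18.6 × 0.8 = 338.2 kPa
q_ult = 892.71 + 605.85 + 338.2 = 1836.8 kPa.

q_ult ≈ 1840 kPa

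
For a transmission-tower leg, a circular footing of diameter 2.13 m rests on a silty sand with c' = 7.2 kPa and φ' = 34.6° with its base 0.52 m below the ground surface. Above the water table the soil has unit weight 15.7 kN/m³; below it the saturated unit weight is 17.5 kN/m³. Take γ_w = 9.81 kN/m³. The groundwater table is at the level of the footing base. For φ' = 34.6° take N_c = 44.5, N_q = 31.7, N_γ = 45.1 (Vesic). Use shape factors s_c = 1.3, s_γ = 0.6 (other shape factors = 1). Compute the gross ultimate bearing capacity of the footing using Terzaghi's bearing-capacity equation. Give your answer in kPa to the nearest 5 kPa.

q = γ·D_f = 15.7 × 0.52 = 8.164 kPa.
For the ½γBN_γ term take γ' = 17.5 − 9.81 = 7.69 kN/m³ (soil below base is submerged).
c·N_c·s_c = 7.2 × 44.5 × 1.3 = 416.52 kPa
q·N_q = 8.164 × 31.7 = 258.8 kPa
0.5·γ·B·N_γ·s_γ = 0.5 × 7.69 × 2.13 × 45.1 × 0.6 = 221.62 kPa
q_ult = 416.52 + 258.8 + 221.62 = 896.94 kPa.

q_ult ≈ 895 kPa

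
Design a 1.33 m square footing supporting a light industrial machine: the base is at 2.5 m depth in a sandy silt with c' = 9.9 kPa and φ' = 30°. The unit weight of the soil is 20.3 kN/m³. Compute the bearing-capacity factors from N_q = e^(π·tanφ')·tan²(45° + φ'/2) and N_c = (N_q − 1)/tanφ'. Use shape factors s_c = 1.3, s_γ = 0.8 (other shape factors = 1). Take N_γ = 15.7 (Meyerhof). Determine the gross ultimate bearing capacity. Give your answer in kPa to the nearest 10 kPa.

tan30° = 0.5774, so N_q = e^(π×0.5774)·tan²(60°) = 6.134 × 3.0 = 18.4.
N_c = (18.4 − 1)/tan30° = 30.14.
Overburden at base level: q = 20.3 × 2.5 = 50.75 kPa.
Cohesion term c·N_c·s_c = 9.9 × 30.14 × 1.3 = 387.9 kPa; surcharge term q·N_q = 50.75 × 18.401 = 933.86 kPa; self-weight term 0.5·γ·B·N_γ·s_γ = 0.5 × 20.3 × 1.33 × 15.7 × 0.8 = 169.55 kPa.
q_ult = 387.9 + 933.86 + 169.55 = 1491.3 kPa.

q_ult ≈ 1490 kPa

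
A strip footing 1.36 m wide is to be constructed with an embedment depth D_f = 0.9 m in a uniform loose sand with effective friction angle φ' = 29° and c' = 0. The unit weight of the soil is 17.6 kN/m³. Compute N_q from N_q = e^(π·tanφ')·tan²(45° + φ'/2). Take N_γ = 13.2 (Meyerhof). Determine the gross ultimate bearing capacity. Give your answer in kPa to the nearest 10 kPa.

tan29° = 0.5543, so N_q = e^(π×0.5543)·tan²(59.5°) = 5.705 × 2.882 = 16.44.
Overburden at base level: q = 17.6 × 0.9 = 15.84 kPa.
Surcharge term q·N_q = 15.84 × 16.443 = 260.46 kPa; self-weight term 0.5·γ·B·N_γ = 0.5 × 17.6 × 1.36 × 13.2 = 157.98 kPa.
q_ult = 260.46 + 157.98 = 418.44 kPa.

q_ult ≈ 420 kPa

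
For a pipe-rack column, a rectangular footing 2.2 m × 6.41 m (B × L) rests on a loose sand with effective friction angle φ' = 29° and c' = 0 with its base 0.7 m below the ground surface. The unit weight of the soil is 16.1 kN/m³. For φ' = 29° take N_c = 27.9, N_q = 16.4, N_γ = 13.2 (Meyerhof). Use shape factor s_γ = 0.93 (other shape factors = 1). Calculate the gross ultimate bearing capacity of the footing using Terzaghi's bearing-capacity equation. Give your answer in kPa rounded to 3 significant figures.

q_ult ≈ 402 kPa

Overburden at base level: q = 16.1 × 0.7 = 11.27 kPa.
Surcharge term q·N_q = 11.27 × 16.4 = 184.83 kPa; self-weight term 0.5·γ·B·N_γ·s_γ = 0.5 × 16.1 × 2.2 × 13.2 × 0.93 = 217.41 kPa.
q_ult = 184.83 + 217.41 = 402.24 kPa.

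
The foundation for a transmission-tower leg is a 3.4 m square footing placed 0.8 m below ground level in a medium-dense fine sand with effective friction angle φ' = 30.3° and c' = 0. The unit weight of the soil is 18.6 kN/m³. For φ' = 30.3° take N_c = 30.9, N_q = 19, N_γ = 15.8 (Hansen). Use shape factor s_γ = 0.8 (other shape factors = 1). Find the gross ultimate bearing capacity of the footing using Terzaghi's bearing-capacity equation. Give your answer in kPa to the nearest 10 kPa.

Overburden at base level: q = 18.6 × 0.8 = 14.88 kPa.
Surcharge term q·N_q = 14.88 × 19 = 282.72 kPa; self-weight term 0.5·γ·B·N_γ·s_γ = 0.5 × 18.6 × 3.4 × 15.8 × 0.8 = 399.68 kPa.
q_ult = 282.72 + 399.68 = 682.4 kPa.

q_ult ≈ 680 kPa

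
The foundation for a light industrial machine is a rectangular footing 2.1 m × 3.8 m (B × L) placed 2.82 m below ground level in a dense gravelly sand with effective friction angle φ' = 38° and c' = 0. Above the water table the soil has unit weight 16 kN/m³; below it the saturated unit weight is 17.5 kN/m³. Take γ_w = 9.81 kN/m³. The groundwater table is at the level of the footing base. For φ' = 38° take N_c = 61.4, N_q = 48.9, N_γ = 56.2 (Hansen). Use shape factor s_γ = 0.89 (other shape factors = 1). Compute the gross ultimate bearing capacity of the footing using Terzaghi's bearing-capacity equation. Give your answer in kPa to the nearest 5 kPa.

q_ult ≈ 2610 kPa

Overburden at base level: q = 16 × 2.82 = 45.12 kPa.
Below the base the soil is submerged, so the ½γBN_γ term uses γ' = 17.5 − 9.81 = 7.69 kN/m³.
Surcharge term q·N_q = 45.12 × 48.9 = 2206.4 kPa; self-weight term 0.5·γ·B·N_γ·s_γ = 0.5 × 7.69 × 2.1 × 56.2 × 0.89 = 403.87 kPa.
q_ult = 2206.4 + 403.87 = 2610.2 kPa.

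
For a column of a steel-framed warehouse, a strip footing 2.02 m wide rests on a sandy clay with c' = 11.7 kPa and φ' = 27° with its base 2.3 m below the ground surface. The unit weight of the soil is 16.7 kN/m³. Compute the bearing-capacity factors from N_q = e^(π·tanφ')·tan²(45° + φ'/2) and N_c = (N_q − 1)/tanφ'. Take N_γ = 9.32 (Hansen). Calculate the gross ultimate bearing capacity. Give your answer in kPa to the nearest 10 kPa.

q_ult ≈ 940 kPa

tan27° = 0.5095, so N_q = e^(π×0.5095)·tan²(58.5°) = 4.957 × 2.663 = 13.2.
N_c = (13.2 − 1)/tan27° = 23.94.
q = γ·D_f = 16.7 × 2.3 = 38.41 kPa.
c·N_c = 11.7 × 23.942 = 280.12 kPa
q·N_q = 38.41 × 13.199 = 506.98 kPa
0.5·γ·B·N_γ = 0.5 × 16.7 × 2.02 × 9.32 = 157.2 kPa
q_ult = 280.12 + 506.98 + 157.2 = 944.3 kPa.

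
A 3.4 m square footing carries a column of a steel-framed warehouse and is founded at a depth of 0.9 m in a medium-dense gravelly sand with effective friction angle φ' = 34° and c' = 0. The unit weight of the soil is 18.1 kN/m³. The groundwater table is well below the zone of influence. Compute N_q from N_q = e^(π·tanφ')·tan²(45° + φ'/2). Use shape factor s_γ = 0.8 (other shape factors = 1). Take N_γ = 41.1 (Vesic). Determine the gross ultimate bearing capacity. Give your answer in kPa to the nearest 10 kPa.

tan34° = 0.6745, so N_q = e^(π×0.6745)·tan²(62°) = 8.323 × 3.537 = 29.44.
Effective surcharge at the founding depth q = γ·D_f = 18.1 × 0.9 = 16.29 kPa.
q_ult = q·N_q + 0.5·γ·B·N_γ·s_γ
     = 16.29 × 29.44 + 0.5 × 18.1 × 3.4 × 41.1 × 0.8
     = 479.57 + 1011.7 = 1491.3 kPa.

q_ult ≈ 1490 kPa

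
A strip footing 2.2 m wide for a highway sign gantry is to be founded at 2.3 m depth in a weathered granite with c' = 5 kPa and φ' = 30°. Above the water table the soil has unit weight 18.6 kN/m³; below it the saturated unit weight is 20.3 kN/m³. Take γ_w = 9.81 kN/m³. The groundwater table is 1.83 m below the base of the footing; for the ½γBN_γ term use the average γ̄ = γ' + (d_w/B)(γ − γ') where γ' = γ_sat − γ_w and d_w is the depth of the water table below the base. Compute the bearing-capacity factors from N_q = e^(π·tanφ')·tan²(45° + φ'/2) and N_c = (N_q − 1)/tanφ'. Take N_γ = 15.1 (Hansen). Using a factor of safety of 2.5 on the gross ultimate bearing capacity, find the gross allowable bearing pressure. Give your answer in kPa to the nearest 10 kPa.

N_q = e^(π·tan30°)·tan²(60°) = 18.4; N_c = (N_q − 1)/tanφ' = 30.14.
q = γ·D_f = 18.6 × 2.3 = 42.78 kPa.
γ' = 10.49 kN/m³; averaging over the depth B below the base, γ̄ = γ' + (d_w/B)(γ − γ') = 17.236 kN/m³.
c·N_c = 5 × 30.14 = 150.7 kPa
q·N_q = 42.78 × 18.401 = 787.2 kPa
0.5·γ·B·N_γ = 0.5 × 17.236 × 2.2 × 15.1 = 286.29 kPa
q_ult = 150.7 + 787.2 + 286.29 = 1224.2 kPa.
q_all = 1224.2 / 2.5 = 489.68 kPa.

q_all ≈ 490 kPa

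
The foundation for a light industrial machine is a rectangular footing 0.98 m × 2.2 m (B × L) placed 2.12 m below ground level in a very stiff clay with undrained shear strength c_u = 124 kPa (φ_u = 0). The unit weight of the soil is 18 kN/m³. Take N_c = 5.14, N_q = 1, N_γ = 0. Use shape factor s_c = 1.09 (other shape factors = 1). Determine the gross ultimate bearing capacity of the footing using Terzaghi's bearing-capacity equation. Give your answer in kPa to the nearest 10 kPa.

q_ult ≈ 730 kPa

Effective surcharge at the founding depth q = γ·D_f = 18 × 2.12 = 38.16 kPa.
q_ult = c·N_c·s_c + q·N_q
     = 124 × 5.14 × 1.09 + 38.16 × 1
     = 694.72 + 38.16 = 732.88 kPa.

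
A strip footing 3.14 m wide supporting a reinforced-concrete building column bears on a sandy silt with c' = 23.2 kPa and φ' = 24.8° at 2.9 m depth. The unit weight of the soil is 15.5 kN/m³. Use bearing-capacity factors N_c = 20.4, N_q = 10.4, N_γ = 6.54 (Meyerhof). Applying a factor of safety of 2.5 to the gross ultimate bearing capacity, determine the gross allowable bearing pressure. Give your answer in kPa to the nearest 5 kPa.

q_all ≈ 440 kPa

q = γ·D_f = 15.5 × 2.9 = 44.95 kPa.
c·N_c = 23.2 × 20.4 = 473.28 kPa
q·N_q = 44.95 × 10.4 = 467.48 kPa
0.5·γ·B·N_γ = 0.5 × 15.5 × 3.14 × 6.54 = 159.15 kPa
q_ult = 473.28 + 467.48 + 159.15 = 1099.9 kPa.
q_all = q_ult / FS = 1099.9 / 2.5 = 439.96 kPa.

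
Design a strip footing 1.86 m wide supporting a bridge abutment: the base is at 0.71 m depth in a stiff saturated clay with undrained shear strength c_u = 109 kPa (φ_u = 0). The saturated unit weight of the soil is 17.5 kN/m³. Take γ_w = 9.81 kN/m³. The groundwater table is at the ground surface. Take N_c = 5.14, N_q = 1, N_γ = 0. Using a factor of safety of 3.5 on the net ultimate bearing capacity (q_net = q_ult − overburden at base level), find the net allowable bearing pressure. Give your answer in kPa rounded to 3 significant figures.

q_all(net) ≈ 160 kPa

Water table at ground surface, so effective unit weight γ' = 17.5 − 9.81 = 7.69 kN/m³ is used throughout; overburden q = 7.69 × 0.71 = 5.4599 kPa.
Cohesion term c·N_c = 109 × 5.14 = 560.26 kPa; surcharge term q·N_q = 5.4599 × 1 = 5.4599 kPa.
q_ult = 560.26 + 5.4599 = 565.72 kPa.
q_net = 565.72 − 5.4599 = 560.26 kPa.
q_all(net) = 560.26 / 3.5 = 160.07 kPa.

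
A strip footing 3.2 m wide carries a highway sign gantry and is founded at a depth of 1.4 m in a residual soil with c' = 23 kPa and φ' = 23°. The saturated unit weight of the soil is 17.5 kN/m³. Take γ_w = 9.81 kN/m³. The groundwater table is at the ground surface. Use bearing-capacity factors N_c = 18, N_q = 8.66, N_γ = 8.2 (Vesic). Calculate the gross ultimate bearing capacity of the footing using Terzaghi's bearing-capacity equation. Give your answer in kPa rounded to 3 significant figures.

q_ult ≈ 608 kPa

γ' = 17.5 − 9.81 = 7.69 kN/m³ (submerged throughout). q = 7.69 × 1.4 = 10.766 kPa; the same γ' applies in the ½γBN_γ term.
c·N_c = 23 × 18 = 414 kPa
q·N_q = 10.766 × 8.66 = 93.234 kPa
0.5·γ·B·N_γ = 0.5 × 7.69 × 3.2 × 8.2 = 100.89 kPa
q_ult = 414 + 93.234 + 100.89 = 608.13 kPa.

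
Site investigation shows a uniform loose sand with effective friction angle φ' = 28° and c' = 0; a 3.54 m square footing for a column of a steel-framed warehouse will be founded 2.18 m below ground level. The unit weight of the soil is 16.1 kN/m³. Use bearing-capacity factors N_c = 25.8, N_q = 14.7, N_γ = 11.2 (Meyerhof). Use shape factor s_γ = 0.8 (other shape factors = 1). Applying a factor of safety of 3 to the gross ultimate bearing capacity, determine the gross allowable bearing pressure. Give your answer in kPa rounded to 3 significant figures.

Effective surcharge at the founding depth q = γ·D_f = 16.1 × 2.18 = 35.098 kPa.
q_ult = q·N_q + 0.5·γ·B·N_γ·s_γ
     = 35.098 × 14.7 + 0.5 × 16.1 × 3.54 × 11.2 × 0.8
     = 515.94 + 255.33 = 771.27 kPa.
q_all = q_ult / FS = 771.27 / 3 = 257.09 kPa.

q_all ≈ 257 kPa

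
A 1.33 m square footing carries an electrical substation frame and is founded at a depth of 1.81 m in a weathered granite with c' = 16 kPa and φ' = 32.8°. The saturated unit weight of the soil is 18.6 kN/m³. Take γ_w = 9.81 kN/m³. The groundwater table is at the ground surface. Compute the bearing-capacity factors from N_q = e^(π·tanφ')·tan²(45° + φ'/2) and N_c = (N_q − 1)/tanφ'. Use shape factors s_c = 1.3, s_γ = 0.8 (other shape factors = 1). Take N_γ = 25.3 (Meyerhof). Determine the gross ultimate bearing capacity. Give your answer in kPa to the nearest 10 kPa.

tan32.8° = 0.6445, so N_q = e^(π×0.6445)·tan²(61.4°) = 7.573 × 3.364 = 25.48.
N_c = (25.48 − 1)/tan32.8° = 37.98.
γ' = 18.6 − 9.81 = 8.79 kN/m³ (submerged throughout). q = 8.79 × 1.81 = 15.91 kPa; the same γ' applies in the ½γBN_γ term.
c·N_c·s_c = 16 × 37.98 × 1.3 = 789.99 kPa
q·N_q = 15.91 × 25.477 = 405.33 kPa
0.5·γ·B·N_γ·s_γ = 0.5 × 8.79 × 1.33 × 25.3 × 0.8 = 118.31 kPa
q_ult = 789.99 + 405.33 + 118.31 = 1313.6 kPa.

q_ult ≈ 1310 kPa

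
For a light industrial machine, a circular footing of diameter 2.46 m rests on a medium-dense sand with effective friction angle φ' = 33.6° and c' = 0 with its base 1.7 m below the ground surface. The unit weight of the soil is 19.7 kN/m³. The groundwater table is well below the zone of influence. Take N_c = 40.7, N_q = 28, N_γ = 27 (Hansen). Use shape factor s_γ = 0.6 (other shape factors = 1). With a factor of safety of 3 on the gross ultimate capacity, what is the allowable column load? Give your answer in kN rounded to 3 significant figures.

q = γ·D_f = 19.7 × 1.7 = 33.49 kPa.
q·N_q = 33.49 × 28 = 937.72 kPa
0.5·γ·B·N_γ·s_γ = 0.5 × 19.7 × 2.46 × 27 × 0.6 = 392.54 kPa
q_ult = 937.72 + 392.54 = 1330.3 kPa.
Gross allowable pressure q_all = 1330.3 / 3 = 443.42 kPa.
Footing area = 4.7529 m², so allowable column load = 443.42 × 4.7529 = 2107.5 kN.

P_all ≈ 2110 kN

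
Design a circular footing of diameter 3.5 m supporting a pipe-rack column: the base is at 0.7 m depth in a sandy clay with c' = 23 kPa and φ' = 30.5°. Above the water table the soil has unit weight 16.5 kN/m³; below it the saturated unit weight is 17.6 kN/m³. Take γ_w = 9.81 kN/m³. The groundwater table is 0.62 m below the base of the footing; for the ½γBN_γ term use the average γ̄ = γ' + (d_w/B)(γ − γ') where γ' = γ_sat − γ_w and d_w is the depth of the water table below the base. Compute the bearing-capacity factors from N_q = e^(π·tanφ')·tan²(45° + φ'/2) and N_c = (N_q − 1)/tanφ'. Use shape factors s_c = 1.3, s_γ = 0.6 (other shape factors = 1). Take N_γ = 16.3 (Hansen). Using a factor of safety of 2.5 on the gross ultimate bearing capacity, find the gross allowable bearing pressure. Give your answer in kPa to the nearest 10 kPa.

N_q = e^(π·tan30.5°)·tan²(60.25°) = 19.48; N_c = (N_q − 1)/tanφ' = 31.37.
q = γ·D_f = 16.5 × 0.7 = 11.55 kPa.
γ' = 7.79 kN/m³; averaging over the depth B below the base, γ̄ = γ' + (d_w/B)(γ − γ') = 9.3329 kN/m³.
c·N_c·s_c = 23 × 31.372 × 1.3 = 938.02 kPa
q·N_q = 11.55 × 19.479 = 224.99 kPa
0.5·γ·B·N_γ·s_γ = 0.5 × 9.3329 × 3.5 × 16.3 × 0.6 = 159.73 kPa
q_ult = 938.02 + 224.99 + 159.73 = 1322.7 kPa.
q_all = 1322.7 / 2.5 = 529.09 kPa.

q_all ≈ 530 kPa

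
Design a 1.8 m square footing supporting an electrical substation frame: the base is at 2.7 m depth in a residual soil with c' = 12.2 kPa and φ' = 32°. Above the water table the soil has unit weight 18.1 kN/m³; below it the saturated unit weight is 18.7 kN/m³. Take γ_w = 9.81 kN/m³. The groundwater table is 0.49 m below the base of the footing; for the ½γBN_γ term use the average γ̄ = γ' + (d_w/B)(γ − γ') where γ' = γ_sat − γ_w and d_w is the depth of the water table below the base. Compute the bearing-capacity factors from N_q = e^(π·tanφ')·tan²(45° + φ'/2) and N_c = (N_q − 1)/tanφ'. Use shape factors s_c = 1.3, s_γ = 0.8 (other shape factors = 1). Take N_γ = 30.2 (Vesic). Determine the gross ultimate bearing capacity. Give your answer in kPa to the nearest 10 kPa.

tan32° = 0.6249, so N_q = e^(π×0.6249)·tan²(61°) = 7.121 × 3.255 = 23.18.
N_c = (23.18 − 1)/tan32° = 35.49.
q = γ·D_f = 18.1 × 2.7 = 48.87 kPa.
γ' = 8.89 kN/m³; averaging over the depth B below the base, γ̄ = γ' + (d_w/B)(γ − γ') = 11.397 kN/m³.
c·N_c·s_c = 12.2 × 35.49 × 1.3 = 562.88 kPa
q·N_q = 48.87 × 23.177 = 1132.6 kPa
0.5·γ·B·N_γ·s_γ = 0.5 × 11.397 × 1.8 × 30.2 × 0.8 = 247.82 kPa
q_ult = 562.88 + 1132.6 + 247.82 = 1943.3 kPa.

q_ult ≈ 1940 kPa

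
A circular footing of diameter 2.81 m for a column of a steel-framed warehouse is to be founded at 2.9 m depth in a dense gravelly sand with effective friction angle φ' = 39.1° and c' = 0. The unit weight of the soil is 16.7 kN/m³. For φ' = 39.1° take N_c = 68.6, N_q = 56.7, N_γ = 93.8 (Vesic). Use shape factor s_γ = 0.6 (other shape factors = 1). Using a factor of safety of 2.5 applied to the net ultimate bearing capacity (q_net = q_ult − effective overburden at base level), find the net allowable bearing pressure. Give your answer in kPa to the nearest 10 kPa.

Effective surcharge at the founding depth q = γ·D_f = 16.7 × 2.9 = 48.43 kPa.
q_ult = q·N_q + 0.5·γ·B·N_γ·s_γ
     = 48.43 × 56.7 + 0.5 × 16.7 × 2.81 × 93.8 × 0.6
     = 2746 + 1320.5 = 4066.5 kPa.
Net ultimate: q_net = 4066.5 − 48.43 = 4018.1 kPa.
q_all(net) = 4018.1 / 2.5 = 1607.2 kPa.

q_all(net) ≈ 1610 kPa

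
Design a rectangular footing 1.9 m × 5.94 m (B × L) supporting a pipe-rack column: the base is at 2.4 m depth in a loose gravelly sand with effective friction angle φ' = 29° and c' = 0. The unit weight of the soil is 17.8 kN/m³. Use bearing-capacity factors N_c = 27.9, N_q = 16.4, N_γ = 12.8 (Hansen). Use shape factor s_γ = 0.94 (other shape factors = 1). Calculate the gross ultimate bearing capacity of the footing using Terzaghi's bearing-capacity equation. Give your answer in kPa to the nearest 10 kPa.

q = γ·D_f = 17.8 × 2.4 = 42.72 kPa.
q·N_q = 42.72 × 16.4 = 700.61 kPa
0.5·γ·B·N_γ·s_γ = 0.5 × 17.8 × 1.9 × 12.8 × 0.94 = 203.46 kPa
q_ult = 700.61 + 203.46 = 904.07 kPa.

q_ult ≈ 900 kPa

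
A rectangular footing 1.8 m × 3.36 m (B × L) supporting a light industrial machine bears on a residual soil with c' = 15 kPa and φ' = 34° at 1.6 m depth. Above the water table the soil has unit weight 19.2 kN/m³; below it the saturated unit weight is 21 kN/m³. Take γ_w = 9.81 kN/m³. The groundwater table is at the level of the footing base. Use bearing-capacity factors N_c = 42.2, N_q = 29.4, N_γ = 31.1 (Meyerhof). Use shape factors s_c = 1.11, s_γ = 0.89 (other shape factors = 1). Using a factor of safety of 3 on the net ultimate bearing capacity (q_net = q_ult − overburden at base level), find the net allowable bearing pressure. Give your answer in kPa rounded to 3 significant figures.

Overburden at base level: q = 19.2 × 1.6 = 30.72 kPa.
Below the base the soil is submerged, so the ½γBN_γ term uses γ' = 21 − 9.81 = 11.19 kN/m³.
Cohesion term c·N_c·s_c = 15 × 42.2 × 1.11 = 702.63 kPa; surcharge term q·N_q = 30.72 × 29.4 = 903.17 kPa; self-weight term 0.5·γ·B·N_γ·s_γ = 0.5 × 11.19 × 1.8 × 31.1 × 0.89 = 278.76 kPa.
q_ult = 702.63 + 903.17 + 278.76 = 1884.6 kPa.
q_net = 1884.6 − 30.72 = 1853.8 kPa.
q_all(net) = 1853.8 / 3 = 617.94 kPa.

q_all(net) ≈ 618 kPa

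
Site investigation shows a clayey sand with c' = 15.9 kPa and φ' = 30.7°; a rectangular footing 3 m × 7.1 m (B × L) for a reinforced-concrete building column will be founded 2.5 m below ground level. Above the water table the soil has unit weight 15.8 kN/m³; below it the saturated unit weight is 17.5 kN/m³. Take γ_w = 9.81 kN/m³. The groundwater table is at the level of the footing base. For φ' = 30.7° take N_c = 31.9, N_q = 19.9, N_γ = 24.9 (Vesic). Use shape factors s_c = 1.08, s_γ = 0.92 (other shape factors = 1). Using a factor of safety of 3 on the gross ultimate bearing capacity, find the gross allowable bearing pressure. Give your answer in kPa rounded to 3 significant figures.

q_all ≈ 533 kPa

q = γ·D_f = 15.8 × 2.5 = 39.5 kPa.
For the ½γBN_γ term take γ' = 17.5 − 9.81 = 7.69 kN/m³ (soil below base is submerged).
c·N_c·s_c = 15.9 × 31.9 × 1.08 = 547.79 kPa
q·N_q = 39.5 × 19.9 = 786.05 kPa
0.5·γ·B·N_γ·s_γ = 0.5 × 7.69 × 3 × 24.9 × 0.92 = 264.24 kPa
q_ult = 547.79 + 786.05 + 264.24 = 1598.1 kPa.
q_all = 1598.1 / 3 = 532.69 kPa.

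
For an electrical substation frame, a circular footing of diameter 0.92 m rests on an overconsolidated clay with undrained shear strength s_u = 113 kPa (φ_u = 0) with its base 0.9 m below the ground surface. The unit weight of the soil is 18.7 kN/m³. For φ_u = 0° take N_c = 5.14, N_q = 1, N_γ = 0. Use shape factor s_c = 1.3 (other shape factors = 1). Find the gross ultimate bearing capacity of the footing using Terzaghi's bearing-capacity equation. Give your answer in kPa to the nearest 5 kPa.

q_ult ≈ 770 kPa

Overburden at base level: q = 18.7 × 0.9 = 16.83 kPa.
Cohesion term c·N_c·s_c = 113 × 5.14 × 1.3 = 755.07 kPa; surcharge term q·N_q = 16.83 × 1 = 16.83 kPa.
q_ult = 755.07 + 16.83 = 771.9 kPa.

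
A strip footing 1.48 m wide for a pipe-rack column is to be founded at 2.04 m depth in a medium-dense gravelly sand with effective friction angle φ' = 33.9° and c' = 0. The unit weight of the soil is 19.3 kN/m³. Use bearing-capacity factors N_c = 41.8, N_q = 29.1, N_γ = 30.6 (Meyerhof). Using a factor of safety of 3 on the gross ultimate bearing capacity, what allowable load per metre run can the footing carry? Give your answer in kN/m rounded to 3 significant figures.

Overburden at base level: q = 19.3 × 2.04 = 39.372 kPa.
Surcharge term q·N_q = 39.372 × 29.1 = 1145.7 kPa; self-weight term 0.5·γ·B·N_γ = 0.5 × 19.3 × 1.48 × 30.6 = 437.03 kPa.
q_ult = 1145.7 + 437.03 = 1582.8 kPa.
Gross allowable pressure q_all = 1582.8 / 3 = 527.58 kPa.
Allowable wall load = q_all × B = 527.58 × 1.48 = 780.83 kN per metre run.

≈ 781 kN/m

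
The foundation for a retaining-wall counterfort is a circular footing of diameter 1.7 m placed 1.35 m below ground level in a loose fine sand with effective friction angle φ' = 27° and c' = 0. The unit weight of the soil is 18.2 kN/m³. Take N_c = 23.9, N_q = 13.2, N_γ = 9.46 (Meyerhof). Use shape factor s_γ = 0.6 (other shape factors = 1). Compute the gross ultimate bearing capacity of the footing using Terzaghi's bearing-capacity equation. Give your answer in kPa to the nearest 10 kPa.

q_ult ≈ 410 kPa

q = γ·D_f = 18.2 × 1.35 = 24.57 kPa.
q·N_q = 24.57 × 13.2 = 324.32 kPa
0.5·γ·B·N_γ·s_γ = 0.5 × 18.2 × 1.7 × 9.46 × 0.6 = 87.808 kPa
q_ult = 324.32 + 87.808 = 412.13 kPa.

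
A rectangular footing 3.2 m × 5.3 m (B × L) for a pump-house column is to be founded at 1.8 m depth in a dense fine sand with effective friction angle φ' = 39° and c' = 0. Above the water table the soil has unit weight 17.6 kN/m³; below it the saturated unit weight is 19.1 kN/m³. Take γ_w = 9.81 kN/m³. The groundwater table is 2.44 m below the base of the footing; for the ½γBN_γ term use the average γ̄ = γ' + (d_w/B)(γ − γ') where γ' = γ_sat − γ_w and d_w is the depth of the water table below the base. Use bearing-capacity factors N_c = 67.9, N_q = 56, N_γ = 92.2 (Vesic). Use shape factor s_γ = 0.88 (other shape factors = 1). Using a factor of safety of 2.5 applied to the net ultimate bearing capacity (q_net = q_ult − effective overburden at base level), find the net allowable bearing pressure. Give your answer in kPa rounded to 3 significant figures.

q_all(net) ≈ 1510 kPa

q = γ·D_f = 17.6 × 1.8 = 31.68 kPa.
γ' = 9.29 kN/m³; averaging over the depth B below the base, γ̄ = γ' + (d_w/B)(γ − γ') = 15.626 kN/m³.
q·N_q = 31.68 × 56 = 1774.1 kPa
0.5·γ·B·N_γ·s_γ = 0.5 × 15.626 × 3.2 × 92.2 × 0.88 = 2028.6 kPa
q_ult = 1774.1 + 2028.6 = 3802.7 kPa.
Net ultimate: q_net = 3802.7 − 31.68 = 3771 kPa.
q_all(net) = 3771 / 2.5 = 1508.4 kPa.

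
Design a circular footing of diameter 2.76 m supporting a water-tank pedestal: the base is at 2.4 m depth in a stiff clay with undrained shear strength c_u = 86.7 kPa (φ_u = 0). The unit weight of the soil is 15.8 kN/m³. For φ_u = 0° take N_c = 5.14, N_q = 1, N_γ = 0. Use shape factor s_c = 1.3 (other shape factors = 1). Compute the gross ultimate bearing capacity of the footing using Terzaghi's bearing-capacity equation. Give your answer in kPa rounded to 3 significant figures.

q_ult ≈ 617 kPa

Overburden at base level: q = 15.8 × 2.4 = 37.92 kPa.
Cohesion term c·N_c·s_c = 86.7 × 5.14 × 1.3 = 579.33 kPa; surcharge term q·N_q = 37.92 × 1 = 37.92 kPa.
q_ult = 579.33 + 37.92 = 617.25 kPa.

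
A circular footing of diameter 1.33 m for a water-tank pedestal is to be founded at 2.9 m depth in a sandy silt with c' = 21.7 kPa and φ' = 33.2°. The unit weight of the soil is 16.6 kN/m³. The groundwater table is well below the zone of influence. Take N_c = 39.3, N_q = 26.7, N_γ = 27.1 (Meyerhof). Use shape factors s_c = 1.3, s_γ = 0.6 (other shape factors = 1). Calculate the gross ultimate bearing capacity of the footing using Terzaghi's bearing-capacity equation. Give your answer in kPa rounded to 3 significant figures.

q_ult ≈ 2570 kPa

Overburden at base level: q = 16.6 × 2.9 = 48.14 kPa.
Cohesion term c·N_c·s_c = 21.7 × 39.3 × 1.3 = 1108.7 kPa; surcharge term q·N_q = 48.14 × 26.7 = 1285.3 kPa; self-weight term 0.5·γ·B·N_γ·s_γ = 0.5 × 16.6 × 1.33 × 27.1 × 0.6 = 179.49 kPa.
q_ult = 1108.7 + 1285.3 + 179.49 = 2573.5 kPa.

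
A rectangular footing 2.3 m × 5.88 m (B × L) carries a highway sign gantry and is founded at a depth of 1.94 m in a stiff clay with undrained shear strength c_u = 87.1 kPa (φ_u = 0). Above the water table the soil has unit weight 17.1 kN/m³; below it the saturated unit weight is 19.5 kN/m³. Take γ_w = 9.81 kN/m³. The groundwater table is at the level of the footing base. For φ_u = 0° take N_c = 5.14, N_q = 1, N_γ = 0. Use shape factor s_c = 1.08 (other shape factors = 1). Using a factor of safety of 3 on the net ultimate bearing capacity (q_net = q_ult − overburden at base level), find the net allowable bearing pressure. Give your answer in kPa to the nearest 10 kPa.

q_all(net) ≈ 160 kPa

q = γ·D_f = 17.1 × 1.94 = 33.174 kPa.
c·N_c·s_c = 87.1 × 5.14 × 1.08 = 483.51 kPa
q·N_q = 33.174 × 1 = 33.174 kPa
q_ult = 483.51 + 33.174 = 516.68 kPa.
q_net = 516.68 − 33.174 = 483.51 kPa.
q_all(net) = 483.51 / 3 = 161.17 kPa.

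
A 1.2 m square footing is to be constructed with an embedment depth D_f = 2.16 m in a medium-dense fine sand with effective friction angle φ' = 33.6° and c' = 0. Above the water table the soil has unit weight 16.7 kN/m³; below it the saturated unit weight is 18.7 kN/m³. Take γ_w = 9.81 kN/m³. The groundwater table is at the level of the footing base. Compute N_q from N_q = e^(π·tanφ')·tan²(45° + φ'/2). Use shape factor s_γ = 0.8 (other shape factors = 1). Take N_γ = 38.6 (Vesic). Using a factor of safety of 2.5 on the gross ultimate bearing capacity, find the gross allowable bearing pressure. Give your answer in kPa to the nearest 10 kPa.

q_all ≈ 470 kPa

N_q = e^(π·tan33.6°)·tan²(61.8°) = 28.04.
q = γ·D_f = 16.7 × 2.16 = 36.072 kPa.
For the ½γBN_γ term take γ' = 18.7 − 9.81 = 8.89 kN/m³ (soil below base is submerged).
q·N_q = 36.072 × 28.044 = 1011.6 kPa
0.5·γ·B·N_γ·s_γ = 0.5 × 8.89 × 1.2 × 38.6 × 0.8 = 164.71 kPa
q_ult = 1011.6 + 164.71 = 1176.3 kPa.
q_all = 1176.3 / 2.5 = 470.53 kPa.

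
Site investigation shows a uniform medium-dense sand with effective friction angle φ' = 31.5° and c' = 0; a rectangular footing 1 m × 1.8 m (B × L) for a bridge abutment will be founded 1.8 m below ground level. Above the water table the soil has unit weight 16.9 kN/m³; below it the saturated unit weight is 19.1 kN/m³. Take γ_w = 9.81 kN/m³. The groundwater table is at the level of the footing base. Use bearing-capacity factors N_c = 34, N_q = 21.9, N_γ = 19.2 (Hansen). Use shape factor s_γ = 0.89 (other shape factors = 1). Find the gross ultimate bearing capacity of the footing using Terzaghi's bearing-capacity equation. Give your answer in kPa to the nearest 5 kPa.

Effective surcharge at the founding depth q = γ·D_f = 16.9 × 1.8 = 30.42 kPa.
The water table coincides with the base, so in the self-weight term γ → γ' = 9.29 kN/m³.
q_ult = q·N_q + 0.5·γ·B·N_γ·s_γ
     = 30.42 × 21.9 + 0.5 × 9.29 × 1 × 19.2 × 0.89
     = 666.2 + 79.374 = 745.57 kPa.

q_ult ≈ 745 kPa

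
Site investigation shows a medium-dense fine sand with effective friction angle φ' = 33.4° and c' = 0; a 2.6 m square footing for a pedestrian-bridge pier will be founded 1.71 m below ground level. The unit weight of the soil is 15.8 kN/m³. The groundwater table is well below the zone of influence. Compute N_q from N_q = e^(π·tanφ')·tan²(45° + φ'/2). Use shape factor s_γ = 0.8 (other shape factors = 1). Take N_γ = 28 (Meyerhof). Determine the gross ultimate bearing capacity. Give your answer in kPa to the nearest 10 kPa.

q_ult ≈ 1200 kPa

tan33.4° = 0.6594, so N_q = e^(π×0.6594)·tan²(61.7°) = 7.937 × 3.449 = 27.38.
Effective surcharge at the founding depth q = γ·D_f = 15.8 × 1.71 = 27.018 kPa.
q_ult = q·N_q + 0.5·γ·B·N_γ·s_γ
     = 27.018 × 27.375 + 0.5 × 15.8 × 2.6 × 28 × 0.8
     = 739.63 + 460.1 = 1199.7 kPa.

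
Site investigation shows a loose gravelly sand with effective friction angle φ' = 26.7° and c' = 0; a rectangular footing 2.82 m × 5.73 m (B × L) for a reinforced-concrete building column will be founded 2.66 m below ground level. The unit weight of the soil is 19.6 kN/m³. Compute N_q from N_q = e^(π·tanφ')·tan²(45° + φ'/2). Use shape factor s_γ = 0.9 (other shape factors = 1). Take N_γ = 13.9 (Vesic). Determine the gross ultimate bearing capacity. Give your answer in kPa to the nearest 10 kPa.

tan26.7° = 0.5029, so N_q = e^(π×0.5029)·tan²(58.35°) = 4.855 × 2.632 = 12.78.
q = γ·D_f = 19.6 × 2.66 = 52.136 kPa.
q·N_q = 52.136 × 12.778 = 666.21 kPa
0.5·γ·B·N_γ·s_γ = 0.5 × 19.6 × 2.82 × 13.9 × 0.9 = 345.73 kPa
q_ult = 666.21 + 345.73 = 1011.9 kPa.

q_ult ≈ 1010 kPa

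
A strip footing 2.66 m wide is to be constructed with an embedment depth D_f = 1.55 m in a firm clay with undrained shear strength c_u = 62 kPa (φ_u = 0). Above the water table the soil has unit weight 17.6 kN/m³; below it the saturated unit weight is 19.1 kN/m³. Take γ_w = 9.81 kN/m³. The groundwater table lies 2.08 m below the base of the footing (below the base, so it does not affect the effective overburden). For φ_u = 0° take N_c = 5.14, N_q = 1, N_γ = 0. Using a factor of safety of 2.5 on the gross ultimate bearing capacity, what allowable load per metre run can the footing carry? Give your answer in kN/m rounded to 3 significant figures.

≈ 368 kN/m

q = γ·D_f = 17.6 × 1.55 = 27.28 kPa.
c·N_c = 62 × 5.14 = 318.68 kPa
q·N_q = 27.28 × 1 = 27.28 kPa
q_ult = 318.68 + 27.28 = 345.96 kPa.
Gross allowable pressure q_all = 345.96 / 2.5 = 138.38 kPa.
Allowable wall load = q_all × B = 138.38 × 2.66 = 368.1 kN per metre run.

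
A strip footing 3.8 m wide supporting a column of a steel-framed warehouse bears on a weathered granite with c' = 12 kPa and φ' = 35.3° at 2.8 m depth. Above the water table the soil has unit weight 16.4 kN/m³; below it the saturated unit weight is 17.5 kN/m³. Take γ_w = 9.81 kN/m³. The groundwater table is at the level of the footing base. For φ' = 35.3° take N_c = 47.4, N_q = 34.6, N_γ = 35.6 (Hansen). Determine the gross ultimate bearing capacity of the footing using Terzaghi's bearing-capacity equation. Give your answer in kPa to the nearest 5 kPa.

q_ult ≈ 2680 kPa

q = γ·D_f = 16.4 × 2.8 = 45.92 kPa.
For the ½γBN_γ term take γ' = 17.5 − 9.81 = 7.69 kN/m³ (soil below base is submerged).
c·N_c = 12 × 47.4 = 568.8 kPa
q·N_q = 45.92 × 34.6 = 1588.8 kPa
0.5·γ·B·N_γ = 0.5 × 7.69 × 3.8 × 35.6 = 520.15 kPa
q_ult = 568.8 + 1588.8 + 520.15 = 2677.8 kPa.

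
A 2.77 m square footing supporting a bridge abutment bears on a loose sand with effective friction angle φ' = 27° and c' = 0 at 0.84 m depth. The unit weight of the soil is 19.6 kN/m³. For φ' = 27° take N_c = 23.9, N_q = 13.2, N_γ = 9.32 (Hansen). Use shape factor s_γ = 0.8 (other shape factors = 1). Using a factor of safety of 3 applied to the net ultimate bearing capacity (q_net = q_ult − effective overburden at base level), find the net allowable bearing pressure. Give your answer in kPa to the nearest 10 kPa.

q_all(net) ≈ 130 kPa

Effective surcharge at the founding depth q = γ·D_f = 19.6 × 0.84 = 16.464 kPa.
q_ult = q·N_q + 0.5·γ·B·N_γ·s_γ
     = 16.464 × 13.2 + 0.5 × 19.6 × 2.77 × 9.32 × 0.8
     = 217.32 + 202.4 = 419.73 kPa.
Net ultimate: q_net = 419.73 − 16.464 = 403.26 kPa.
q_all(net) = 403.26 / 3 = 134.42 kPa.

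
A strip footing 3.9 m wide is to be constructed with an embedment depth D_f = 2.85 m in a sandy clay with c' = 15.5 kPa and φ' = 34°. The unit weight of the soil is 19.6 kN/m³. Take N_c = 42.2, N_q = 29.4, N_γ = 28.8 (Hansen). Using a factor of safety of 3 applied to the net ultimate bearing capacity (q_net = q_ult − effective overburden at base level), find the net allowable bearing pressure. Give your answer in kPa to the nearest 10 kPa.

q_all(net) ≈ 1110 kPa

Effective surcharge at the founding depth q = γ·D_f = 19.6 × 2.85 = 55.86 kPa.
q_ult = c·N_c + q·N_q + 0.5·γ·B·N_γ
     = 15.5 × 42.2 + 55.86 × 29.4 + 0.5 × 19.6 × 3.9 × 28.8
     = 654.1 + 1642.3 + 1100.7 = 3397.1 kPa.
Net ultimate: q_net = 3397.1 − 55.86 = 3341.3 kPa.
q_all(net) = 3341.3 / 3 = 1113.8 kPa.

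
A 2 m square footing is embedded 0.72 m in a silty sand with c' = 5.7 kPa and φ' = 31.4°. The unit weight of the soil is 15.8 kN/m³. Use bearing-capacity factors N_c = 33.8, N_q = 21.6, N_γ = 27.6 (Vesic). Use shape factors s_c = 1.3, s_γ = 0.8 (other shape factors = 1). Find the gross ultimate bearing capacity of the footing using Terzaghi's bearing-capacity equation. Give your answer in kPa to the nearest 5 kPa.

q = γ·D_f = 15.8 × 0.72 = 11.376 kPa.
c·N_c·s_c = 5.7 × 33.8 × 1.3 = 250.46 kPa
q·N_q = 11.376 × 21.6 = 245.72 kPa
0.5·γ·B·N_γ·s_γ = 0.5 × 15.8 × 2 × 27.6 × 0.8 = 348.86 kPa
q_ult = 250.46 + 245.72 + 348.86 = 845.04 kPa.

q_ult ≈ 845 kPa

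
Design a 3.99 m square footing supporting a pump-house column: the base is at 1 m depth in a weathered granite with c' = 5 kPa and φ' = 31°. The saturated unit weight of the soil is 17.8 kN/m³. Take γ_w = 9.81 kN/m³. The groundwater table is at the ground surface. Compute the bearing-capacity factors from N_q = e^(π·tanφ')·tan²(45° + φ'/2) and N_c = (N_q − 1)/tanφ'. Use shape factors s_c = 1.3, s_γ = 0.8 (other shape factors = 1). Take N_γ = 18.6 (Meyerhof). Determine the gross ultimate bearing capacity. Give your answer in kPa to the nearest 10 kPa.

tan31° = 0.6009, so N_q = e^(π×0.6009)·tan²(60.5°) = 6.604 × 3.124 = 20.63.
N_c = (20.63 − 1)/tan31° = 32.67.
γ' = 17.8 − 9.81 = 7.99 kN/m³ (submerged throughout). q = 7.99 × 1 = 7.99 kPa; the same γ' applies in the ½γBN_γ term.
c·N_c·s_c = 5 × 32.671 × 1.3 = 212.36 kPa
q·N_q = 7.99 × 20.631 = 164.84 kPa
0.5·γ·B·N_γ·s_γ = 0.5 × 7.99 × 3.99 × 18.6 × 0.8 = 237.19 kPa
q_ult = 212.36 + 164.84 + 237.19 = 614.39 kPa.

q_ult ≈ 610 kPa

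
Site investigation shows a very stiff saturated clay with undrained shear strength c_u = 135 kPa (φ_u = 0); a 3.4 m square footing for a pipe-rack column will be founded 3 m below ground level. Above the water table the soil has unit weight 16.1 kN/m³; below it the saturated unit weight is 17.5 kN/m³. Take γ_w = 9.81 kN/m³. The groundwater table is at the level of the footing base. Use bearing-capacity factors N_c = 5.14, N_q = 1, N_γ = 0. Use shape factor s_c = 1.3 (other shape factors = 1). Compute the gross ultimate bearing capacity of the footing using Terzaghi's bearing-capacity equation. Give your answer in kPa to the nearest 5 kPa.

q = γ·D_f = 16.1 × 3 = 48.3 kPa.
c·N_c·s_c = 135 × 5.14 × 1.3 = 902.07 kPa
q·N_q = 48.3 × 1 = 48.3 kPa
q_ult = 902.07 + 48.3 = 950.37 kPa.

q_ult ≈ 950 kPa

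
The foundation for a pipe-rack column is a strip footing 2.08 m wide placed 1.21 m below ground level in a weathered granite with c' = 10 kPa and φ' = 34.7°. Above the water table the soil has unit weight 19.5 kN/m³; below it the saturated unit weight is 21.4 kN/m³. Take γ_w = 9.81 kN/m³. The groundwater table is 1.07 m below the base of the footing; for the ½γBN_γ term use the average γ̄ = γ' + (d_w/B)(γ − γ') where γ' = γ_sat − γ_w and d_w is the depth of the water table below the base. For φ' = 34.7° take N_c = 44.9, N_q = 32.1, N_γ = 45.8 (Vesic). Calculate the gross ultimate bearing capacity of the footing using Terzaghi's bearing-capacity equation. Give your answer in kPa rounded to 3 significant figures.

q = γ·D_f = 19.5 × 1.21 = 23.595 kPa.
γ' = 11.59 kN/m³; averaging over the depth B below the base, γ̄ = γ' + (d_w/B)(γ − γ') = 15.659 kN/m³.
c·N_c = 10 × 44.9 = 449 kPa
q·N_q = 23.595 × 32.1 = 757.4 kPa
0.5·γ·B·N_γ = 0.5 × 15.659 × 2.08 × 45.8 = 745.87 kPa
q_ult = 449 + 757.4 + 745.87 = 1952.3 kPa.

q_ult ≈ 1950 kPa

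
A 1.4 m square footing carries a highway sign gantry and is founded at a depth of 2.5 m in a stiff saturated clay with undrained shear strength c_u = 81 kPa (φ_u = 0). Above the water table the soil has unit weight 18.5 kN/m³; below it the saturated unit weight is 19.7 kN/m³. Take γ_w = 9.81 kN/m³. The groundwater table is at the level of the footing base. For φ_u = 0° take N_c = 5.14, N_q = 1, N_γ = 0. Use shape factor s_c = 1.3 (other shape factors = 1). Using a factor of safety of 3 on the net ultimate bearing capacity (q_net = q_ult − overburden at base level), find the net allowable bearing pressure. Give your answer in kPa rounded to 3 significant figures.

Effective surcharge at the founding depth q = γ·D_f = 18.5 × 2.5 = 46.25 kPa.
q_ult = c·N_c·s_c + q·N_q
     = 81 × 5.14 × 1.3 + 46.25 × 1
     = 541.24 + 46.25 = 587.49 kPa.
q_net = 587.49 − 46.25 = 541.24 kPa.
q_all(net) = 541.24 / 3 = 180.41 kPa.

q_all(net) ≈ 180 kPa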